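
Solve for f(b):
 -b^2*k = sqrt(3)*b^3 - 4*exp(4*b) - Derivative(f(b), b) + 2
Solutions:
 f(b) = C1 + sqrt(3)*b^4/4 + b^3*k/3 + 2*b - exp(4*b)


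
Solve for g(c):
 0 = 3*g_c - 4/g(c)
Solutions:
 g(c) = -sqrt(C1 + 24*c)/3
 g(c) = sqrt(C1 + 24*c)/3


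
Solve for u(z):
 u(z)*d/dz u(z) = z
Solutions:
 u(z) = -sqrt(C1 + z^2)
 u(z) = sqrt(C1 + z^2)


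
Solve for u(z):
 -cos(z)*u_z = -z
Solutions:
 u(z) = C1 + Integral(z/cos(z), z)


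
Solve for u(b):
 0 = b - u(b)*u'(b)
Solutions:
 u(b) = -sqrt(C1 + b^2)
 u(b) = sqrt(C1 + b^2)


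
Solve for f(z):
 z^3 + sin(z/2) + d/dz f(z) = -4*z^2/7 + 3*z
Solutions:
 f(z) = C1 - z^4/4 - 4*z^3/21 + 3*z^2/2 + 2*cos(z/2)


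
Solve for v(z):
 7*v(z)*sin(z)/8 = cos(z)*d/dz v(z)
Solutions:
 v(z) = C1/cos(z)^(7/8)


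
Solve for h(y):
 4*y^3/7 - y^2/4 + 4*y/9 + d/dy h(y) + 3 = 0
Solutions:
 h(y) = C1 - y^4/7 + y^3/12 - 2*y^2/9 - 3*y


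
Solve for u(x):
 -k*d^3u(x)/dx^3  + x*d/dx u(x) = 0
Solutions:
 u(x) = C1 + Integral(C2*airyai(x*(1/k)^(1/3)) + C3*airybi(x*(1/k)^(1/3)), x)


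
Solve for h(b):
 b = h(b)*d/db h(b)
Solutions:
 h(b) = -sqrt(C1 + b^2)
 h(b) = sqrt(C1 + b^2)


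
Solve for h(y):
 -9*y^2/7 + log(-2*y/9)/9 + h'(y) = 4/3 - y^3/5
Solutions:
 h(y) = C1 - y^4/20 + 3*y^3/7 - y*log(-y)/9 + y*(-log(2) + 2*log(3) + 13)/9


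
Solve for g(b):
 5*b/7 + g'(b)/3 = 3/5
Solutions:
 g(b) = C1 - 15*b^2/14 + 9*b/5


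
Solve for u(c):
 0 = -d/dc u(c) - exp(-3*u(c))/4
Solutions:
 u(c) = log(C1 - 3*c/4)/3
 u(c) = log((-1 - sqrt(3)*I)*(C1 - 3*c/4)^(1/3)/2)
 u(c) = log((-1 + sqrt(3)*I)*(C1 - 3*c/4)^(1/3)/2)


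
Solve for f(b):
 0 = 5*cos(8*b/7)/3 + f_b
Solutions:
 f(b) = C1 - 35*sin(8*b/7)/24


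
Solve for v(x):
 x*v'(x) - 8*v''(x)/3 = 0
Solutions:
 v(x) = C1 + C2*erfi(sqrt(3)*x/4)


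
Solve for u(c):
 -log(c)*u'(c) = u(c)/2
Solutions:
 u(c) = C1*exp(-li(c)/2)


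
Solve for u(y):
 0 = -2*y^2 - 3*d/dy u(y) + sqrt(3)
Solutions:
 u(y) = C1 - 2*y^3/9 + sqrt(3)*y/3


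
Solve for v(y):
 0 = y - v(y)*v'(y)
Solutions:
 v(y) = -sqrt(C1 + y^2)
 v(y) = sqrt(C1 + y^2)


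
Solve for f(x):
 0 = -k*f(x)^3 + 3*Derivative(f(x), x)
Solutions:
 f(x) = -sqrt(6)*sqrt(-1/(C1 + k*x))/2
 f(x) = sqrt(6)*sqrt(-1/(C1 + k*x))/2


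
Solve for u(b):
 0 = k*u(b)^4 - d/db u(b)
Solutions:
 u(b) = (-1/(C1 + 3*b*k))^(1/3)
 u(b) = (-1/(C1 + b*k))^(1/3)*(-3^(2/3) - 3*3^(1/6)*I)/6
 u(b) = (-1/(C1 + b*k))^(1/3)*(-3^(2/3) + 3*3^(1/6)*I)/6


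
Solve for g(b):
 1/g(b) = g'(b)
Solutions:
 g(b) = -sqrt(C1 + 2*b)
 g(b) = sqrt(C1 + 2*b)


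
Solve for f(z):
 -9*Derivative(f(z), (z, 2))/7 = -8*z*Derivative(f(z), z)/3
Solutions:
 f(z) = C1 + C2*erfi(2*sqrt(21)*z/9)


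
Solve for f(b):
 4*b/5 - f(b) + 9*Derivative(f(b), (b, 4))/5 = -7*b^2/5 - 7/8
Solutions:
 f(b) = C1*exp(-sqrt(3)*5^(1/4)*b/3) + C2*exp(sqrt(3)*5^(1/4)*b/3) + C3*sin(sqrt(3)*5^(1/4)*b/3) + C4*cos(sqrt(3)*5^(1/4)*b/3) + 7*b^2/5 + 4*b/5 + 7/8


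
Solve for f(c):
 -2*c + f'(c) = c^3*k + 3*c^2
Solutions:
 f(c) = C1 + c^4*k/4 + c^3 + c^2


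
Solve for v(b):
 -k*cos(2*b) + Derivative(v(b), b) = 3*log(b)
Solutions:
 v(b) = C1 + 3*b*log(b) - 3*b + k*sin(2*b)/2


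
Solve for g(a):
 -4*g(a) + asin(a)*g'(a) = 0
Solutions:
 g(a) = C1*exp(4*Integral(1/asin(a), a))


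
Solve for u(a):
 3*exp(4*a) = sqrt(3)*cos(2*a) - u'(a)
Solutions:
 u(a) = C1 - 3*exp(4*a)/4 + sqrt(3)*sin(2*a)/2


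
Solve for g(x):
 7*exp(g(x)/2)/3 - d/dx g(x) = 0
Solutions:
 g(x) = 2*log(-1/(C1 + 7*x)) + 2*log(6)


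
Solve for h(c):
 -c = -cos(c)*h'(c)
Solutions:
 h(c) = C1 + Integral(c/cos(c), c)


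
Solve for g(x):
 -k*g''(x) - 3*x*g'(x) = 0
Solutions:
 g(x) = C1 + C2*sqrt(k)*erf(sqrt(6)*x*sqrt(1/k)/2)


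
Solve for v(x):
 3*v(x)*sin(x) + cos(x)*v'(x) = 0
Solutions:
 v(x) = C1*cos(x)^3


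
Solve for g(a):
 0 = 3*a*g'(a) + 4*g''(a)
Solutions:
 g(a) = C1 + C2*erf(sqrt(6)*a/4)


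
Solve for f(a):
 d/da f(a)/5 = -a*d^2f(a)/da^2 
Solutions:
 f(a) = C1 + C2*a^(4/5)


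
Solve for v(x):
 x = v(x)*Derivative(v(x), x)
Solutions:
 v(x) = -sqrt(C1 + x^2)
 v(x) = sqrt(C1 + x^2)


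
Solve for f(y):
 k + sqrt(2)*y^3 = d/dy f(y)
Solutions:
 f(y) = C1 + k*y + sqrt(2)*y^4/4


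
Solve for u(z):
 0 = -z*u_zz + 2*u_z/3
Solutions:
 u(z) = C1 + C2*z^(5/3)


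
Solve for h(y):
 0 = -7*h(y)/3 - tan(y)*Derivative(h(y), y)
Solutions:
 h(y) = C1/sin(y)^(7/3)


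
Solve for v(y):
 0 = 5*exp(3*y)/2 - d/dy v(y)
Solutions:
 v(y) = C1 + 5*exp(3*y)/6


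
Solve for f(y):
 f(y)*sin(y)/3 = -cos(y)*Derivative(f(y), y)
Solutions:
 f(y) = C1*cos(y)^(1/3)


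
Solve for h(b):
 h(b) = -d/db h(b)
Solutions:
 h(b) = C1*exp(-b)


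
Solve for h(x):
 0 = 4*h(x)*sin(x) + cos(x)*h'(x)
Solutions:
 h(x) = C1*cos(x)^4


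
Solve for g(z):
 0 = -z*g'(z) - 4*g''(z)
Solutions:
 g(z) = C1 + C2*erf(sqrt(2)*z/4)


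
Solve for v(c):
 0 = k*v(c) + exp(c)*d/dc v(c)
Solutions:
 v(c) = C1*exp(k*exp(-c))


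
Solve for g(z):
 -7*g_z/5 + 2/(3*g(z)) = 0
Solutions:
 g(z) = -sqrt(C1 + 420*z)/21
 g(z) = sqrt(C1 + 420*z)/21


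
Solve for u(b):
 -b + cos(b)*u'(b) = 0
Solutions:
 u(b) = C1 + Integral(b/cos(b), b)


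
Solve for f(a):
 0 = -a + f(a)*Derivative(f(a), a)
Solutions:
 f(a) = -sqrt(C1 + a^2)
 f(a) = sqrt(C1 + a^2)


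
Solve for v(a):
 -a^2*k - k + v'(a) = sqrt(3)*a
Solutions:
 v(a) = C1 + a^3*k/3 + sqrt(3)*a^2/2 + a*k


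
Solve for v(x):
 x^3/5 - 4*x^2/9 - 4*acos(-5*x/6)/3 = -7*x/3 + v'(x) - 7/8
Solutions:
 v(x) = C1 + x^4/20 - 4*x^3/27 + 7*x^2/6 - 4*x*acos(-5*x/6)/3 + 7*x/8 - 4*sqrt(36 - 25*x^2)/15


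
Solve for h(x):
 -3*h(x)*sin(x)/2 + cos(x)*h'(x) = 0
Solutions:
 h(x) = C1/cos(x)^(3/2)


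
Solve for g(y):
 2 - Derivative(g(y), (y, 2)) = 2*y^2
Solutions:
 g(y) = C1 + C2*y - y^4/6 + y^2


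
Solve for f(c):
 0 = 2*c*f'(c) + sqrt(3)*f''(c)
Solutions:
 f(c) = C1 + C2*erf(3^(3/4)*c/3)


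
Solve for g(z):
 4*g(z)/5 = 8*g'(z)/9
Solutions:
 g(z) = C1*exp(9*z/10)


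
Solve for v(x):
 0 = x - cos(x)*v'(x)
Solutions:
 v(x) = C1 + Integral(x/cos(x), x)


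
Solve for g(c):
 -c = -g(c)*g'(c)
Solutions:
 g(c) = -sqrt(C1 + c^2)
 g(c) = sqrt(C1 + c^2)


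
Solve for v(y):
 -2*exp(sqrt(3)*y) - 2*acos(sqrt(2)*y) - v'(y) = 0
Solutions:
 v(y) = C1 - 2*y*acos(sqrt(2)*y) + sqrt(2)*sqrt(1 - 2*y^2) - 2*sqrt(3)*exp(sqrt(3)*y)/3


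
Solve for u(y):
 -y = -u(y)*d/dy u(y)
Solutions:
 u(y) = -sqrt(C1 + y^2)
 u(y) = sqrt(C1 + y^2)


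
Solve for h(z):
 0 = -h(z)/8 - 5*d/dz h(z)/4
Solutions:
 h(z) = C1*exp(-z/10)


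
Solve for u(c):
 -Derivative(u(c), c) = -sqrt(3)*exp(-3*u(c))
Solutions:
 u(c) = log(C1 + 3*sqrt(3)*c)/3
 u(c) = log((-3^(1/3) - 3^(5/6)*I)*(C1 + sqrt(3)*c)^(1/3)/2)
 u(c) = log((-3^(1/3) + 3^(5/6)*I)*(C1 + sqrt(3)*c)^(1/3)/2)


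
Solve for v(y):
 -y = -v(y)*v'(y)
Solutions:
 v(y) = -sqrt(C1 + y^2)
 v(y) = sqrt(C1 + y^2)


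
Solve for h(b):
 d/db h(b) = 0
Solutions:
 h(b) = C1


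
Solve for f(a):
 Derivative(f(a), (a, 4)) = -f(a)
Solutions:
 f(a) = (C1*sin(sqrt(2)*a/2) + C2*cos(sqrt(2)*a/2))*exp(-sqrt(2)*a/2) + (C3*sin(sqrt(2)*a/2) + C4*cos(sqrt(2)*a/2))*exp(sqrt(2)*a/2)


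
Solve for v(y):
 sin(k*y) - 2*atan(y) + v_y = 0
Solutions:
 v(y) = C1 + 2*y*atan(y) - Piecewise((-cos(k*y)/k, Ne(k, 0)), (0, True)) - log(y^2 + 1)


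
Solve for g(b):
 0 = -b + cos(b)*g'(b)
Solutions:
 g(b) = C1 + Integral(b/cos(b), b)


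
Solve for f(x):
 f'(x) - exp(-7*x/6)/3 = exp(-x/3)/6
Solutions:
 f(x) = C1 - exp(-x/3)/2 - 2*exp(-7*x/6)/7


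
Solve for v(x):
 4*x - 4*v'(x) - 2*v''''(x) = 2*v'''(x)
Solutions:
 v(x) = C1 + C2*exp(x*(-2 + (3*sqrt(87) + 28)^(-1/3) + (3*sqrt(87) + 28)^(1/3))/6)*sin(sqrt(3)*x*(-(3*sqrt(87) + 28)^(1/3) + (3*sqrt(87) + 28)^(-1/3))/6) + C3*exp(x*(-2 + (3*sqrt(87) + 28)^(-1/3) + (3*sqrt(87) + 28)^(1/3))/6)*cos(sqrt(3)*x*(-(3*sqrt(87) + 28)^(1/3) + (3*sqrt(87) + 28)^(-1/3))/6) + C4*exp(-x*((3*sqrt(87) + 28)^(-1/3) + 1 + (3*sqrt(87) + 28)^(1/3))/3) + x^2/2


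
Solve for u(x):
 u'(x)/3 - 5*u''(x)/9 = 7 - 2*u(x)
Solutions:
 u(x) = C1*exp(3*x*(1 - sqrt(41))/10) + C2*exp(3*x*(1 + sqrt(41))/10) + 7/2


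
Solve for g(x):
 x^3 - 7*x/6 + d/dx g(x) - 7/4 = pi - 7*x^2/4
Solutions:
 g(x) = C1 - x^4/4 - 7*x^3/12 + 7*x^2/12 + 7*x/4 + pi*x


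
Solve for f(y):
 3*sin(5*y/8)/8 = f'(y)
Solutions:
 f(y) = C1 - 3*cos(5*y/8)/5


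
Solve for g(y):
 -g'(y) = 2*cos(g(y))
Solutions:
 g(y) = pi - asin((C1 + exp(4*y))/(C1 - exp(4*y)))
 g(y) = asin((C1 + exp(4*y))/(C1 - exp(4*y)))


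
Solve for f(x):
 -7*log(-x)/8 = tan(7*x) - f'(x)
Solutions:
 f(x) = C1 + 7*x*log(-x)/8 - 7*x/8 - log(cos(7*x))/7


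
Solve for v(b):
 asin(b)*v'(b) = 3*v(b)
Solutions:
 v(b) = C1*exp(3*Integral(1/asin(b), b))


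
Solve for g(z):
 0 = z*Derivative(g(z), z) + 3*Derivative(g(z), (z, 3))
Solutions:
 g(z) = C1 + Integral(C2*airyai(-3^(2/3)*z/3) + C3*airybi(-3^(2/3)*z/3), z)


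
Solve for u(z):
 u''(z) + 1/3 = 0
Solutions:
 u(z) = C1 + C2*z - z^2/6


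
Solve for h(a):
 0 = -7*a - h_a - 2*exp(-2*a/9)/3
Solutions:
 h(a) = C1 - 7*a^2/2 + 3*exp(-2*a/9)


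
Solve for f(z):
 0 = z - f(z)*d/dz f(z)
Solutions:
 f(z) = -sqrt(C1 + z^2)
 f(z) = sqrt(C1 + z^2)


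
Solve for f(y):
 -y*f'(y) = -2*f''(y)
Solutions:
 f(y) = C1 + C2*erfi(y/2)


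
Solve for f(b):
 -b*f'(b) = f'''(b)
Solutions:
 f(b) = C1 + Integral(C2*airyai(-b) + C3*airybi(-b), b)


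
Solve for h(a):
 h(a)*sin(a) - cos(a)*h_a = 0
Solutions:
 h(a) = C1/cos(a)


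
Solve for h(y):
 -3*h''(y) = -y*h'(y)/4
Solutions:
 h(y) = C1 + C2*erfi(sqrt(6)*y/12)


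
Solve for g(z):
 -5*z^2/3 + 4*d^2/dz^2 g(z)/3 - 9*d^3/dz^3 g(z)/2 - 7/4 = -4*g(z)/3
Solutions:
 g(z) = C1*exp(z*(-2^(2/3)*(81*sqrt(59817) + 19811)^(1/3) - 32*2^(1/3)/(81*sqrt(59817) + 19811)^(1/3) + 16)/162)*sin(2^(1/3)*sqrt(3)*z*(-2^(1/3)*(81*sqrt(59817) + 19811)^(1/3) + 32/(81*sqrt(59817) + 19811)^(1/3))/162) + C2*exp(z*(-2^(2/3)*(81*sqrt(59817) + 19811)^(1/3) - 32*2^(1/3)/(81*sqrt(59817) + 19811)^(1/3) + 16)/162)*cos(2^(1/3)*sqrt(3)*z*(-2^(1/3)*(81*sqrt(59817) + 19811)^(1/3) + 32/(81*sqrt(59817) + 19811)^(1/3))/162) + C3*exp(z*(32*2^(1/3)/(81*sqrt(59817) + 19811)^(1/3) + 8 + 2^(2/3)*(81*sqrt(59817) + 19811)^(1/3))/81) + 5*z^2/4 - 19/16


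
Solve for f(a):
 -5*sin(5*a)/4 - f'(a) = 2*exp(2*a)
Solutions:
 f(a) = C1 - exp(2*a) + cos(5*a)/4


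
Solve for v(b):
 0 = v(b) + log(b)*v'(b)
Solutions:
 v(b) = C1*exp(-li(b))


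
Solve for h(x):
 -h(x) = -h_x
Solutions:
 h(x) = C1*exp(x)


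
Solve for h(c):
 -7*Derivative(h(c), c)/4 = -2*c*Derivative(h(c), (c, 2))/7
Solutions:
 h(c) = C1 + C2*c^(57/8)


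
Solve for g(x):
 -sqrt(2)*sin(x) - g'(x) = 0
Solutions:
 g(x) = C1 + sqrt(2)*cos(x)


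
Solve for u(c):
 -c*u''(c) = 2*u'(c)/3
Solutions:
 u(c) = C1 + C2*c^(1/3)


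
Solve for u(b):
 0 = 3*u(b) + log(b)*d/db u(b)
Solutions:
 u(b) = C1*exp(-3*li(b))


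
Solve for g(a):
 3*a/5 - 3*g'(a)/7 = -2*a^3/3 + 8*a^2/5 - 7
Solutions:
 g(a) = C1 + 7*a^4/18 - 56*a^3/45 + 7*a^2/10 + 49*a/3


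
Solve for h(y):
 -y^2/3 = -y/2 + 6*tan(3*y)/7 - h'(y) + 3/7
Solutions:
 h(y) = C1 + y^3/9 - y^2/4 + 3*y/7 - 2*log(cos(3*y))/7


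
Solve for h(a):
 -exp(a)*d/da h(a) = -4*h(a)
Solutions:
 h(a) = C1*exp(-4*exp(-a))


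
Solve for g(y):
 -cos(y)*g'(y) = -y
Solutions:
 g(y) = C1 + Integral(y/cos(y), y)


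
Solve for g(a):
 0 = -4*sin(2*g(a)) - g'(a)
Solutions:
 g(a) = pi - acos((-C1 - exp(16*a))/(C1 - exp(16*a)))/2
 g(a) = acos((-C1 - exp(16*a))/(C1 - exp(16*a)))/2


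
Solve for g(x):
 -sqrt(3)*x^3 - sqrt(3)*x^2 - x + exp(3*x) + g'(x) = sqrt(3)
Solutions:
 g(x) = C1 + sqrt(3)*x^4/4 + sqrt(3)*x^3/3 + x^2/2 + sqrt(3)*x - exp(3*x)/3


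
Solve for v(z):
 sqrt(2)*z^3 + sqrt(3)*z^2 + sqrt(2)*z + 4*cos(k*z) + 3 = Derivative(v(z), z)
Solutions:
 v(z) = C1 + sqrt(2)*z^4/4 + sqrt(3)*z^3/3 + sqrt(2)*z^2/2 + 3*z + 4*sin(k*z)/k


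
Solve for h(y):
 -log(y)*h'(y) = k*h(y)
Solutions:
 h(y) = C1*exp(-k*li(y))


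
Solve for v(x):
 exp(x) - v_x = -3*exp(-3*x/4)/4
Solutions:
 v(x) = C1 + exp(x) - 1/exp(x)^(3/4)


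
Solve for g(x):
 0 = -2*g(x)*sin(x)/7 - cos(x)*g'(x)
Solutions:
 g(x) = C1*cos(x)^(2/7)


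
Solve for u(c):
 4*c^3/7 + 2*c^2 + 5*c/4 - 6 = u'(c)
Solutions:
 u(c) = C1 + c^4/7 + 2*c^3/3 + 5*c^2/8 - 6*c


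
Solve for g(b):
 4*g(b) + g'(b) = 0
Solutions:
 g(b) = C1*exp(-4*b)


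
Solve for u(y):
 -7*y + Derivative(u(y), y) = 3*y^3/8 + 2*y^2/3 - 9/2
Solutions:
 u(y) = C1 + 3*y^4/32 + 2*y^3/9 + 7*y^2/2 - 9*y/2


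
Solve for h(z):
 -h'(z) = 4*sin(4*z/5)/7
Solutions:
 h(z) = C1 + 5*cos(4*z/5)/7


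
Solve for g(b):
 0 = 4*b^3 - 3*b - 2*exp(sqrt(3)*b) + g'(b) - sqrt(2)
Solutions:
 g(b) = C1 - b^4 + 3*b^2/2 + sqrt(2)*b + 2*sqrt(3)*exp(sqrt(3)*b)/3


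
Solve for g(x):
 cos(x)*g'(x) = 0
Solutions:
 g(x) = C1


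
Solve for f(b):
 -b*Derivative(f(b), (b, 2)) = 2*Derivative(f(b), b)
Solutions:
 f(b) = C1 + C2/b


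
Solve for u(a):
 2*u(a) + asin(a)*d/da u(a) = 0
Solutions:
 u(a) = C1*exp(-2*Integral(1/asin(a), a))


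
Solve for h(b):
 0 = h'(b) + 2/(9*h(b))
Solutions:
 h(b) = -sqrt(C1 - 4*b)/3
 h(b) = sqrt(C1 - 4*b)/3


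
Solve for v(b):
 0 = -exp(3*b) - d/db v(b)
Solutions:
 v(b) = C1 - exp(3*b)/3


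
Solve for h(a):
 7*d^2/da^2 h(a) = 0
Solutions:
 h(a) = C1 + C2*a


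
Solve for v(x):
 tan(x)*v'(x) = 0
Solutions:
 v(x) = C1


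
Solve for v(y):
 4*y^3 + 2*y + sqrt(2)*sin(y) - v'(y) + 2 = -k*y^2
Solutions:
 v(y) = C1 + k*y^3/3 + y^4 + y^2 + 2*y - sqrt(2)*cos(y)


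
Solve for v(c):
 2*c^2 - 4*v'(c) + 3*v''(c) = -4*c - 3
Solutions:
 v(c) = C1 + C2*exp(4*c/3) + c^3/6 + 7*c^2/8 + 33*c/16


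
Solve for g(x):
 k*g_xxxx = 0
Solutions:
 g(x) = C1 + C2*x + C3*x^2 + C4*x^3


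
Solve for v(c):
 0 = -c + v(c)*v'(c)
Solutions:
 v(c) = -sqrt(C1 + c^2)
 v(c) = sqrt(C1 + c^2)


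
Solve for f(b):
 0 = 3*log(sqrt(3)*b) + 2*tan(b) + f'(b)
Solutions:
 f(b) = C1 - 3*b*log(b) - 3*b*log(3)/2 + 3*b + 2*log(cos(b))


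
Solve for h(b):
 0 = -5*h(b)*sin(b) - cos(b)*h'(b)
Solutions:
 h(b) = C1*cos(b)^5


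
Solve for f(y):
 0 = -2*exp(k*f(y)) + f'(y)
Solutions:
 f(y) = Piecewise((log(-1/(C1*k + 2*k*y))/k, Ne(k, 0)), (nan, True))
 f(y) = Piecewise((C1 + 2*y, Eq(k, 0)), (nan, True))


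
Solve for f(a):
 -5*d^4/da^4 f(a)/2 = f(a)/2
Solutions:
 f(a) = (C1*sin(sqrt(2)*5^(3/4)*a/10) + C2*cos(sqrt(2)*5^(3/4)*a/10))*exp(-sqrt(2)*5^(3/4)*a/10) + (C3*sin(sqrt(2)*5^(3/4)*a/10) + C4*cos(sqrt(2)*5^(3/4)*a/10))*exp(sqrt(2)*5^(3/4)*a/10)


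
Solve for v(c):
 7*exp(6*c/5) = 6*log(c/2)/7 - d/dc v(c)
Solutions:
 v(c) = C1 + 6*c*log(c)/7 + 6*c*(-1 - log(2))/7 - 35*exp(6*c/5)/6


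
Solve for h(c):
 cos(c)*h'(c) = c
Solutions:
 h(c) = C1 + Integral(c/cos(c), c)


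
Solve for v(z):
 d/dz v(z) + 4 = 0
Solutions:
 v(z) = C1 - 4*z


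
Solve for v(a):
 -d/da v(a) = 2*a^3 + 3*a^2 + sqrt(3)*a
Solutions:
 v(a) = C1 - a^4/2 - a^3 - sqrt(3)*a^2/2


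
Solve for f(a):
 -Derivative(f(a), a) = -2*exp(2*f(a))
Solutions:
 f(a) = log(-sqrt(-1/(C1 + 2*a))) - log(2)/2
 f(a) = log(-1/(C1 + 2*a))/2 - log(2)/2


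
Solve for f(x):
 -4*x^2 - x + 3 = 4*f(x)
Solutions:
 f(x) = -x^2 - x/4 + 3/4


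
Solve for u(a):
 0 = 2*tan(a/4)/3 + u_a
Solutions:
 u(a) = C1 + 8*log(cos(a/4))/3


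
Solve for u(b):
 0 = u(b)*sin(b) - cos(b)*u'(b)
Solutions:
 u(b) = C1/cos(b)


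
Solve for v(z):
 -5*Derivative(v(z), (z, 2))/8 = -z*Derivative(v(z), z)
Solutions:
 v(z) = C1 + C2*erfi(2*sqrt(5)*z/5)


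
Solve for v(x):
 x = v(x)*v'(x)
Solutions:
 v(x) = -sqrt(C1 + x^2)
 v(x) = sqrt(C1 + x^2)


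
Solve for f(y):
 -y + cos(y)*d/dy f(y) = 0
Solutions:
 f(y) = C1 + Integral(y/cos(y), y)


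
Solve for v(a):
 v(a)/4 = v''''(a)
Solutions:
 v(a) = C1*exp(-sqrt(2)*a/2) + C2*exp(sqrt(2)*a/2) + C3*sin(sqrt(2)*a/2) + C4*cos(sqrt(2)*a/2)


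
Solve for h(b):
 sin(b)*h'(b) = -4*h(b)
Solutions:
 h(b) = C1*(cos(b)^2 + 2*cos(b) + 1)/(cos(b)^2 - 2*cos(b) + 1)


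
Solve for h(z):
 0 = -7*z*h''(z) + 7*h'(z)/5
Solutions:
 h(z) = C1 + C2*z^(6/5)


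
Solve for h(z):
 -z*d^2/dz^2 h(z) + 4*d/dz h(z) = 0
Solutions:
 h(z) = C1 + C2*z^5


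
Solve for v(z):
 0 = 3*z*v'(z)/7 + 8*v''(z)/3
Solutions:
 v(z) = C1 + C2*erf(3*sqrt(7)*z/28)


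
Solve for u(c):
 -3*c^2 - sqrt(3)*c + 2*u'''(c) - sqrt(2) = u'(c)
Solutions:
 u(c) = C1 + C2*exp(-sqrt(2)*c/2) + C3*exp(sqrt(2)*c/2) - c^3 - sqrt(3)*c^2/2 - 12*c - sqrt(2)*c


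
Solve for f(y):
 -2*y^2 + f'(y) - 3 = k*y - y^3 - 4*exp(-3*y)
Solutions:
 f(y) = C1 + k*y^2/2 - y^4/4 + 2*y^3/3 + 3*y + 4*exp(-3*y)/3


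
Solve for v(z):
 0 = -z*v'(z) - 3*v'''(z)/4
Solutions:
 v(z) = C1 + Integral(C2*airyai(-6^(2/3)*z/3) + C3*airybi(-6^(2/3)*z/3), z)


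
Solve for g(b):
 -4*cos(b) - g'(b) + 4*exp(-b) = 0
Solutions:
 g(b) = C1 - 4*sin(b) - 4*exp(-b)


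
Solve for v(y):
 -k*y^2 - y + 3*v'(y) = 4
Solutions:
 v(y) = C1 + k*y^3/9 + y^2/6 + 4*y/3


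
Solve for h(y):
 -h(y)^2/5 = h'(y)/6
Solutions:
 h(y) = 5/(C1 + 6*y)


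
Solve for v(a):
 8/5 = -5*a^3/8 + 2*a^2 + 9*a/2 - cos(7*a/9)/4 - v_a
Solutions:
 v(a) = C1 - 5*a^4/32 + 2*a^3/3 + 9*a^2/4 - 8*a/5 - 9*sin(7*a/9)/28


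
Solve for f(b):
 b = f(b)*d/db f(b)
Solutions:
 f(b) = -sqrt(C1 + b^2)
 f(b) = sqrt(C1 + b^2)


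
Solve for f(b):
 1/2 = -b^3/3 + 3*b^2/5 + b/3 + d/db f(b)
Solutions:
 f(b) = C1 + b^4/12 - b^3/5 - b^2/6 + b/2


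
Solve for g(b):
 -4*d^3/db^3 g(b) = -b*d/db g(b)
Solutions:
 g(b) = C1 + Integral(C2*airyai(2^(1/3)*b/2) + C3*airybi(2^(1/3)*b/2), b)


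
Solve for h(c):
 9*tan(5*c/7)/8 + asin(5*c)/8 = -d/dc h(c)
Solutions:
 h(c) = C1 - c*asin(5*c)/8 - sqrt(1 - 25*c^2)/40 + 63*log(cos(5*c/7))/40


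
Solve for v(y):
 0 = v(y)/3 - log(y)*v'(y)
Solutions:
 v(y) = C1*exp(li(y)/3)


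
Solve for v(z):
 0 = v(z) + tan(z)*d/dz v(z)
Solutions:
 v(z) = C1/sin(z)


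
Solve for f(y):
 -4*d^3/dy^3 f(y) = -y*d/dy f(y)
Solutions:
 f(y) = C1 + Integral(C2*airyai(2^(1/3)*y/2) + C3*airybi(2^(1/3)*y/2), y)


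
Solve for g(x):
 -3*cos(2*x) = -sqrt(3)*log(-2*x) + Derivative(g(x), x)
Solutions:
 g(x) = C1 + sqrt(3)*x*(log(-x) - 1) + sqrt(3)*x*log(2) - 3*sin(2*x)/2


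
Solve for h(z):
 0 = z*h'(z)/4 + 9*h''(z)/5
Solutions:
 h(z) = C1 + C2*erf(sqrt(10)*z/12)


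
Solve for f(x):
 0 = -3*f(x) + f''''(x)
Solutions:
 f(x) = C1*exp(-3^(1/4)*x) + C2*exp(3^(1/4)*x) + C3*sin(3^(1/4)*x) + C4*cos(3^(1/4)*x)


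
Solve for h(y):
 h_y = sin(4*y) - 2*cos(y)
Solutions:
 h(y) = C1 - 2*sin(y) - cos(4*y)/4


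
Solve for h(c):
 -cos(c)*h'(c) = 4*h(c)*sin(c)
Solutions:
 h(c) = C1*cos(c)^4


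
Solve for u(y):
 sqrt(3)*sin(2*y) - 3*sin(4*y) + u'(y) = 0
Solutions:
 u(y) = C1 + sqrt(3)*cos(2*y)/2 - 3*cos(4*y)/4


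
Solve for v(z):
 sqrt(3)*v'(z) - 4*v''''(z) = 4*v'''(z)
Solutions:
 v(z) = C1 + C2*exp(-z*(4/(-8 + sqrt(-64 + (8 - 27*sqrt(3))^2) + 27*sqrt(3))^(1/3) + 4 + (-8 + sqrt(-64 + (8 - 27*sqrt(3))^2) + 27*sqrt(3))^(1/3))/12)*sin(sqrt(3)*z*(-(-8 + sqrt(-64 + (8 - 27*sqrt(3))^2) + 27*sqrt(3))^(1/3) + 4/(-8 + sqrt(-64 + (8 - 27*sqrt(3))^2) + 27*sqrt(3))^(1/3))/12) + C3*exp(-z*(4/(-8 + sqrt(-64 + (8 - 27*sqrt(3))^2) + 27*sqrt(3))^(1/3) + 4 + (-8 + sqrt(-64 + (8 - 27*sqrt(3))^2) + 27*sqrt(3))^(1/3))/12)*cos(sqrt(3)*z*(-(-8 + sqrt(-64 + (8 - 27*sqrt(3))^2) + 27*sqrt(3))^(1/3) + 4/(-8 + sqrt(-64 + (8 - 27*sqrt(3))^2) + 27*sqrt(3))^(1/3))/12) + C4*exp(z*(-2 + 4/(-8 + sqrt(-64 + (8 - 27*sqrt(3))^2) + 27*sqrt(3))^(1/3) + (-8 + sqrt(-64 + (8 - 27*sqrt(3))^2) + 27*sqrt(3))^(1/3))/6)


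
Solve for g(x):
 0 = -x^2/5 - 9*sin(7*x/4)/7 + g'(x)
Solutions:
 g(x) = C1 + x^3/15 - 36*cos(7*x/4)/49


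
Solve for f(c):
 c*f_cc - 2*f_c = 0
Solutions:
 f(c) = C1 + C2*c^3


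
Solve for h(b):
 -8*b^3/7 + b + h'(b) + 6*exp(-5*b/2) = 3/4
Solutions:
 h(b) = C1 + 2*b^4/7 - b^2/2 + 3*b/4 + 12*exp(-5*b/2)/5


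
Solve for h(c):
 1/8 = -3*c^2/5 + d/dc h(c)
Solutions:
 h(c) = C1 + c^3/5 + c/8


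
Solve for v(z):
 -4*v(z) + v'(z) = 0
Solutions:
 v(z) = C1*exp(4*z)


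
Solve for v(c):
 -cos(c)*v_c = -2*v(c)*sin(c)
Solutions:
 v(c) = C1/cos(c)^2


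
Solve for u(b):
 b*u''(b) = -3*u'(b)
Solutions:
 u(b) = C1 + C2/b^2


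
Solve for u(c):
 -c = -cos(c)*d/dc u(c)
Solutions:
 u(c) = C1 + Integral(c/cos(c), c)


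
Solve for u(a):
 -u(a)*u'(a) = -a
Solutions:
 u(a) = -sqrt(C1 + a^2)
 u(a) = sqrt(C1 + a^2)


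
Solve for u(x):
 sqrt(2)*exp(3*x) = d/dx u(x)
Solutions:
 u(x) = C1 + sqrt(2)*exp(3*x)/3


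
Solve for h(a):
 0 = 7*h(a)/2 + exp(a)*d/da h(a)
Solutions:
 h(a) = C1*exp(7*exp(-a)/2)


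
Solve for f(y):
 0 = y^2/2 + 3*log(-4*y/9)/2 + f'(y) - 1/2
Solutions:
 f(y) = C1 - y^3/6 - 3*y*log(-y)/2 + y*(-3*log(2) + 2 + 3*log(3))


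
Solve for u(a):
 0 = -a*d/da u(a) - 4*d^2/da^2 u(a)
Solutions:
 u(a) = C1 + C2*erf(sqrt(2)*a/4)


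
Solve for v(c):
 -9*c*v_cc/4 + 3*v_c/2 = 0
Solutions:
 v(c) = C1 + C2*c^(5/3)


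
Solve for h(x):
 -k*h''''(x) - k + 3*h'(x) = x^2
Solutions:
 h(x) = C1 + C2*exp(3^(1/3)*x*(1/k)^(1/3)) + C3*exp(x*(-3^(1/3) + 3^(5/6)*I)*(1/k)^(1/3)/2) + C4*exp(-x*(3^(1/3) + 3^(5/6)*I)*(1/k)^(1/3)/2) + k*x/3 + x^3/9


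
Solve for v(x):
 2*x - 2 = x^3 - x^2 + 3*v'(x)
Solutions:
 v(x) = C1 - x^4/12 + x^3/9 + x^2/3 - 2*x/3


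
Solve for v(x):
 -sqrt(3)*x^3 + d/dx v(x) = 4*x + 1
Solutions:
 v(x) = C1 + sqrt(3)*x^4/4 + 2*x^2 + x


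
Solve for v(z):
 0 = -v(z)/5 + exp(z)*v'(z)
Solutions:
 v(z) = C1*exp(-exp(-z)/5)


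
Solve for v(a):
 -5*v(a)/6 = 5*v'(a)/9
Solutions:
 v(a) = C1*exp(-3*a/2)


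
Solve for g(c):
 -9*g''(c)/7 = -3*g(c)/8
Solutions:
 g(c) = C1*exp(-sqrt(42)*c/12) + C2*exp(sqrt(42)*c/12)


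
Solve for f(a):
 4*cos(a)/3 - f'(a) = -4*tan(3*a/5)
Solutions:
 f(a) = C1 - 20*log(cos(3*a/5))/3 + 4*sin(a)/3


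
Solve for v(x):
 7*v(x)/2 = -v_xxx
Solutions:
 v(x) = C3*exp(-2^(2/3)*7^(1/3)*x/2) + (C1*sin(2^(2/3)*sqrt(3)*7^(1/3)*x/4) + C2*cos(2^(2/3)*sqrt(3)*7^(1/3)*x/4))*exp(2^(2/3)*7^(1/3)*x/4)


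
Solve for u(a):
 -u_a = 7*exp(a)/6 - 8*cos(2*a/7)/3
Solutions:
 u(a) = C1 - 7*exp(a)/6 + 28*sin(2*a/7)/3


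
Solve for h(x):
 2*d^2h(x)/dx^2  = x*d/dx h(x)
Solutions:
 h(x) = C1 + C2*erfi(x/2)


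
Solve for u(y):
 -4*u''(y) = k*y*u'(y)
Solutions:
 u(y) = Piecewise((-sqrt(2)*sqrt(pi)*C1*erf(sqrt(2)*sqrt(k)*y/4)/sqrt(k) - C2, (k > 0) | (k < 0)), (-C1*y - C2, True))


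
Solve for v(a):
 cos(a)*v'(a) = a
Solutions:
 v(a) = C1 + Integral(a/cos(a), a)


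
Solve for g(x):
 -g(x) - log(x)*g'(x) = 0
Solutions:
 g(x) = C1*exp(-li(x))


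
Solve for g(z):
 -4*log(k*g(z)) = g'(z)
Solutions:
 li(k*g(z))/k = C1 - 4*z


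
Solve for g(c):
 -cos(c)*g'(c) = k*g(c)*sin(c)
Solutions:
 g(c) = C1*exp(k*log(cos(c)))


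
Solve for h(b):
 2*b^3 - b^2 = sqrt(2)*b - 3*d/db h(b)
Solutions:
 h(b) = C1 - b^4/6 + b^3/9 + sqrt(2)*b^2/6


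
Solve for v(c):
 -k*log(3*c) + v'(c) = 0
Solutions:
 v(c) = C1 + c*k*log(c) - c*k + c*k*log(3)


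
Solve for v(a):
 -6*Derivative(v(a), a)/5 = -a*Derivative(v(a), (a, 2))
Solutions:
 v(a) = C1 + C2*a^(11/5)


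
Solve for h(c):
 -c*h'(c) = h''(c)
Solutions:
 h(c) = C1 + C2*erf(sqrt(2)*c/2)


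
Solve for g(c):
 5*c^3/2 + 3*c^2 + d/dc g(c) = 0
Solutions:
 g(c) = C1 - 5*c^4/8 - c^3


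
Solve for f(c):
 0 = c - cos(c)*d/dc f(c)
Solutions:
 f(c) = C1 + Integral(c/cos(c), c)


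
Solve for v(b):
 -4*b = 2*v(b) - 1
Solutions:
 v(b) = 1/2 - 2*b


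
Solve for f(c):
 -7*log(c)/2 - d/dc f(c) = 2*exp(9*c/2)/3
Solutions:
 f(c) = C1 - 7*c*log(c)/2 + 7*c/2 - 4*exp(9*c/2)/27


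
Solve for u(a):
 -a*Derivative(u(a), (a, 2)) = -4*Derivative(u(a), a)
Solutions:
 u(a) = C1 + C2*a^5


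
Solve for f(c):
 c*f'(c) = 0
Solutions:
 f(c) = C1


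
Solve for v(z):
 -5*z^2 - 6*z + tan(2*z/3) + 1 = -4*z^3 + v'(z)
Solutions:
 v(z) = C1 + z^4 - 5*z^3/3 - 3*z^2 + z - 3*log(cos(2*z/3))/2


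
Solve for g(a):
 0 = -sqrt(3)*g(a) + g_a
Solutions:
 g(a) = C1*exp(sqrt(3)*a)


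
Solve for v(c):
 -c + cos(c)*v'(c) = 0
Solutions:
 v(c) = C1 + Integral(c/cos(c), c)


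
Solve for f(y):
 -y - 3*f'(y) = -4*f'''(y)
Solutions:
 f(y) = C1 + C2*exp(-sqrt(3)*y/2) + C3*exp(sqrt(3)*y/2) - y^2/6


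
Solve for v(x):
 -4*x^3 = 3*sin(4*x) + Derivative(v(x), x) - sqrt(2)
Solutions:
 v(x) = C1 - x^4 + sqrt(2)*x + 3*cos(4*x)/4


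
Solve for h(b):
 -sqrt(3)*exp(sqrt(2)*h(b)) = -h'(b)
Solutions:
 h(b) = sqrt(2)*(2*log(-1/(C1 + sqrt(3)*b)) - log(2))/4


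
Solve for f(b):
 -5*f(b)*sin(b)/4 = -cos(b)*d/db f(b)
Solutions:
 f(b) = C1/cos(b)^(5/4)


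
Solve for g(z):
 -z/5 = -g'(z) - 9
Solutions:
 g(z) = C1 + z^2/10 - 9*z


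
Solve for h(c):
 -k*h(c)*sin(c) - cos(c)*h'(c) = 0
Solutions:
 h(c) = C1*exp(k*log(cos(c)))


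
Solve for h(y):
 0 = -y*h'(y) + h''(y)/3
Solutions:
 h(y) = C1 + C2*erfi(sqrt(6)*y/2)


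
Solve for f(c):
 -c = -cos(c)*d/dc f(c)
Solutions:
 f(c) = C1 + Integral(c/cos(c), c)


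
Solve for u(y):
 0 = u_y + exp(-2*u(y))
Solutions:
 u(y) = log(-sqrt(C1 - 2*y))
 u(y) = log(C1 - 2*y)/2


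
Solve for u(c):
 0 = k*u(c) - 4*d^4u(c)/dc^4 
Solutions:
 u(c) = C1*exp(-sqrt(2)*c*k^(1/4)/2) + C2*exp(sqrt(2)*c*k^(1/4)/2) + C3*exp(-sqrt(2)*I*c*k^(1/4)/2) + C4*exp(sqrt(2)*I*c*k^(1/4)/2)


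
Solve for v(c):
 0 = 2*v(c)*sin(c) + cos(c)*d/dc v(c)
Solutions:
 v(c) = C1*cos(c)^2


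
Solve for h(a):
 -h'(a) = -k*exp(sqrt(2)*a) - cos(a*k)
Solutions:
 h(a) = C1 + sqrt(2)*k*exp(sqrt(2)*a)/2 + sin(a*k)/k


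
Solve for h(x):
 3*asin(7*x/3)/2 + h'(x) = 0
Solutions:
 h(x) = C1 - 3*x*asin(7*x/3)/2 - 3*sqrt(9 - 49*x^2)/14


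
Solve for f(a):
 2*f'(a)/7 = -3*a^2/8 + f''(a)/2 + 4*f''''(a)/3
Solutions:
 f(a) = C1 + C2*exp(a*(-98^(1/3)*(24 + sqrt(674))^(1/3) + 7*28^(1/3)/(24 + sqrt(674))^(1/3))/56)*sin(sqrt(3)*a*(7*28^(1/3)/(24 + sqrt(674))^(1/3) + 98^(1/3)*(24 + sqrt(674))^(1/3))/56) + C3*exp(a*(-98^(1/3)*(24 + sqrt(674))^(1/3) + 7*28^(1/3)/(24 + sqrt(674))^(1/3))/56)*cos(sqrt(3)*a*(7*28^(1/3)/(24 + sqrt(674))^(1/3) + 98^(1/3)*(24 + sqrt(674))^(1/3))/56) + C4*exp(-a*(-98^(1/3)*(24 + sqrt(674))^(1/3) + 7*28^(1/3)/(24 + sqrt(674))^(1/3))/28) - 7*a^3/16 - 147*a^2/64 - 1029*a/128


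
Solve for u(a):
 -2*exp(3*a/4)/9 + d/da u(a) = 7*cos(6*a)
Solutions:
 u(a) = C1 + 8*exp(3*a/4)/27 + 7*sin(6*a)/6


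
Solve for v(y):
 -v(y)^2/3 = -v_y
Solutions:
 v(y) = -3/(C1 + y)


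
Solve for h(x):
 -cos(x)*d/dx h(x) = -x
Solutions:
 h(x) = C1 + Integral(x/cos(x), x)


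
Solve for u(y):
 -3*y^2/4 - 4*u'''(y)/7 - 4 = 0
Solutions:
 u(y) = C1 + C2*y + C3*y^2 - 7*y^5/320 - 7*y^3/6


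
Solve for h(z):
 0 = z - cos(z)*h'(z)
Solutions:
 h(z) = C1 + Integral(z/cos(z), z)


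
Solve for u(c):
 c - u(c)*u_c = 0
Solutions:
 u(c) = -sqrt(C1 + c^2)
 u(c) = sqrt(C1 + c^2)


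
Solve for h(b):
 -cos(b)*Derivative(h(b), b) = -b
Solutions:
 h(b) = C1 + Integral(b/cos(b), b)


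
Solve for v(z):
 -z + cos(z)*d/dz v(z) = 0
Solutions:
 v(z) = C1 + Integral(z/cos(z), z)


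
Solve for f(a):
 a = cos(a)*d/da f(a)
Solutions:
 f(a) = C1 + Integral(a/cos(a), a)


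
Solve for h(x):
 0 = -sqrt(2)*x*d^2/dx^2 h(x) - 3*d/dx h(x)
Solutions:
 h(x) = C1 + C2*x^(1 - 3*sqrt(2)/2)


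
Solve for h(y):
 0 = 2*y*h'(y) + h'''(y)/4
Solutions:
 h(y) = C1 + Integral(C2*airyai(-2*y) + C3*airybi(-2*y), y)


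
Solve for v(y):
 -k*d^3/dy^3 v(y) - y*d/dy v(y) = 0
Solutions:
 v(y) = C1 + Integral(C2*airyai(y*(-1/k)^(1/3)) + C3*airybi(y*(-1/k)^(1/3)), y)


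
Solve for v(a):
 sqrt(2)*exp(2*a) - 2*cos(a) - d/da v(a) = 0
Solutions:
 v(a) = C1 + sqrt(2)*exp(2*a)/2 - 2*sin(a)


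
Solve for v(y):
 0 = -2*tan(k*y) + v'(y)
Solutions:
 v(y) = C1 + 2*Piecewise((-log(cos(k*y))/k, Ne(k, 0)), (0, True))


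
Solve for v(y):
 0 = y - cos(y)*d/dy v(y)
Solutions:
 v(y) = C1 + Integral(y/cos(y), y)


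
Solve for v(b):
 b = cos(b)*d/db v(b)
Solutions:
 v(b) = C1 + Integral(b/cos(b), b)


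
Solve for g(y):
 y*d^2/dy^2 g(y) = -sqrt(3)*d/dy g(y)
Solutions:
 g(y) = C1 + C2*y^(1 - sqrt(3))


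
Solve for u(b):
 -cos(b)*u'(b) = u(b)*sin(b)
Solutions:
 u(b) = C1*cos(b)


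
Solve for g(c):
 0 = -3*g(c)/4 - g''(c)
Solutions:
 g(c) = C1*sin(sqrt(3)*c/2) + C2*cos(sqrt(3)*c/2)


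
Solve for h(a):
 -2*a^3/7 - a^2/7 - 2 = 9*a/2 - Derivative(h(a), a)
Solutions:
 h(a) = C1 + a^4/14 + a^3/21 + 9*a^2/4 + 2*a


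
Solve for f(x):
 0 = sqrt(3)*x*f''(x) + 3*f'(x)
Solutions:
 f(x) = C1 + C2*x^(1 - sqrt(3))


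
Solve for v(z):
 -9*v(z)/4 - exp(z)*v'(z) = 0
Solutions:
 v(z) = C1*exp(9*exp(-z)/4)


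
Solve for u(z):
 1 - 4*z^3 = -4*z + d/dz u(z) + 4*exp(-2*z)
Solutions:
 u(z) = C1 - z^4 + 2*z^2 + z + 2*exp(-2*z)


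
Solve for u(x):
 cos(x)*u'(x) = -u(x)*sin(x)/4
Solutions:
 u(x) = C1*cos(x)^(1/4)


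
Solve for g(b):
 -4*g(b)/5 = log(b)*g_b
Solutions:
 g(b) = C1*exp(-4*li(b)/5)


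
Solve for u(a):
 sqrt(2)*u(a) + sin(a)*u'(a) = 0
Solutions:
 u(a) = C1*(cos(a) + 1)^(sqrt(2)/2)/(cos(a) - 1)^(sqrt(2)/2)


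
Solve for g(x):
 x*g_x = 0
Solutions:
 g(x) = C1


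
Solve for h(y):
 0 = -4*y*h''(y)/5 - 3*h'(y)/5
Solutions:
 h(y) = C1 + C2*y^(1/4)


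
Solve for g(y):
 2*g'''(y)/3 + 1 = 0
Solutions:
 g(y) = C1 + C2*y + C3*y^2 - y^3/4


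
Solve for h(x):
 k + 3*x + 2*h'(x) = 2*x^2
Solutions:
 h(x) = C1 - k*x/2 + x^3/3 - 3*x^2/4


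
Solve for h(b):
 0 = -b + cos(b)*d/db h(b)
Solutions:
 h(b) = C1 + Integral(b/cos(b), b)


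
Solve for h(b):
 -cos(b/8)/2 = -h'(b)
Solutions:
 h(b) = C1 + 4*sin(b/8)


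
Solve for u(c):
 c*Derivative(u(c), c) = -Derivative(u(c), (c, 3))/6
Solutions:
 u(c) = C1 + Integral(C2*airyai(-6^(1/3)*c) + C3*airybi(-6^(1/3)*c), c)


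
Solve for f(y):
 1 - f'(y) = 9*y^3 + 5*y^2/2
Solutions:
 f(y) = C1 - 9*y^4/4 - 5*y^3/6 + y


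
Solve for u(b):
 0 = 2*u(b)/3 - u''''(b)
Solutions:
 u(b) = C1*exp(-2^(1/4)*3^(3/4)*b/3) + C2*exp(2^(1/4)*3^(3/4)*b/3) + C3*sin(2^(1/4)*3^(3/4)*b/3) + C4*cos(2^(1/4)*3^(3/4)*b/3)


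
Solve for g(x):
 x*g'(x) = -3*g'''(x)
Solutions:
 g(x) = C1 + Integral(C2*airyai(-3^(2/3)*x/3) + C3*airybi(-3^(2/3)*x/3), x)


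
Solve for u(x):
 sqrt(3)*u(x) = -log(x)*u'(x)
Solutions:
 u(x) = C1*exp(-sqrt(3)*li(x))


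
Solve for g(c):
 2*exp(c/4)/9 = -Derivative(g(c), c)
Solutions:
 g(c) = C1 - 8*exp(c/4)/9


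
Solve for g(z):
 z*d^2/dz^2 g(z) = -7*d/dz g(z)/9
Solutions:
 g(z) = C1 + C2*z^(2/9)


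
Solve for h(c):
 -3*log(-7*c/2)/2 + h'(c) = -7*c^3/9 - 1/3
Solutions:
 h(c) = C1 - 7*c^4/36 + 3*c*log(-c)/2 + c*(-11 - 9*log(2) + 9*log(7))/6


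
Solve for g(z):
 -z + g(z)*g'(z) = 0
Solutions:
 g(z) = -sqrt(C1 + z^2)
 g(z) = sqrt(C1 + z^2)


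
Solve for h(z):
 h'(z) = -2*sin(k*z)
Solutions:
 h(z) = C1 + 2*cos(k*z)/k


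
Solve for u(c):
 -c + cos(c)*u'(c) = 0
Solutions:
 u(c) = C1 + Integral(c/cos(c), c)


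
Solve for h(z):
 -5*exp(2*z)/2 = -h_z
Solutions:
 h(z) = C1 + 5*exp(2*z)/4


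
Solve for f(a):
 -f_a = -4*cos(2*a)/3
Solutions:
 f(a) = C1 + 2*sin(2*a)/3


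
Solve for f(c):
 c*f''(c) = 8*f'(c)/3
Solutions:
 f(c) = C1 + C2*c^(11/3)


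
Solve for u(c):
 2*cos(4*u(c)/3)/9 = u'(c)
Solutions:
 -2*c/9 - 3*log(sin(4*u(c)/3) - 1)/8 + 3*log(sin(4*u(c)/3) + 1)/8 = C1


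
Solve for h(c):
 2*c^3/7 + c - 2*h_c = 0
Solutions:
 h(c) = C1 + c^4/28 + c^2/4


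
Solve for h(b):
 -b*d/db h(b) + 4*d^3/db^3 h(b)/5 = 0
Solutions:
 h(b) = C1 + Integral(C2*airyai(10^(1/3)*b/2) + C3*airybi(10^(1/3)*b/2), b)


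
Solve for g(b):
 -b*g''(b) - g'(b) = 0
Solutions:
 g(b) = C1 + C2*log(b)


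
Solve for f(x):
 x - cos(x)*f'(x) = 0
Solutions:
 f(x) = C1 + Integral(x/cos(x), x)


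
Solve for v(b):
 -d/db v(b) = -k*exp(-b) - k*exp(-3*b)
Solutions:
 v(b) = C1 - k*exp(-b) - k*exp(-3*b)/3


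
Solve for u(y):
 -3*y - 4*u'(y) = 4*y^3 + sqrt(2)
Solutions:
 u(y) = C1 - y^4/4 - 3*y^2/8 - sqrt(2)*y/4


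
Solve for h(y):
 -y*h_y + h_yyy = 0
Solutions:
 h(y) = C1 + Integral(C2*airyai(y) + C3*airybi(y), y)


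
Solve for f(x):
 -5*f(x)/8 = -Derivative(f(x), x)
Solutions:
 f(x) = C1*exp(5*x/8)


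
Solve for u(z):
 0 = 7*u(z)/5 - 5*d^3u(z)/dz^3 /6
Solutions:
 u(z) = C3*exp(210^(1/3)*z/5) + (C1*sin(3^(5/6)*70^(1/3)*z/10) + C2*cos(3^(5/6)*70^(1/3)*z/10))*exp(-210^(1/3)*z/10)


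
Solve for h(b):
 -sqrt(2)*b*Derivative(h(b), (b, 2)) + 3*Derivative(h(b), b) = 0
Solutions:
 h(b) = C1 + C2*b^(1 + 3*sqrt(2)/2)


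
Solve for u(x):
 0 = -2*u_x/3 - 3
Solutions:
 u(x) = C1 - 9*x/2


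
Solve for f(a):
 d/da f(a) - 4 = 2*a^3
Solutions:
 f(a) = C1 + a^4/2 + 4*a


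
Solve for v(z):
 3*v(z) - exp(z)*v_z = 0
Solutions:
 v(z) = C1*exp(-3*exp(-z))


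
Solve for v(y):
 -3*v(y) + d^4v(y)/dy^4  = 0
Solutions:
 v(y) = C1*exp(-3^(1/4)*y) + C2*exp(3^(1/4)*y) + C3*sin(3^(1/4)*y) + C4*cos(3^(1/4)*y)


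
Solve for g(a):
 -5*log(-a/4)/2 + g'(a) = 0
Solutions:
 g(a) = C1 + 5*a*log(-a)/2 + a*(-5*log(2) - 5/2)


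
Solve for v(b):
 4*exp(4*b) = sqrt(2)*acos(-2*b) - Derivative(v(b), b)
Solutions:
 v(b) = C1 + sqrt(2)*(b*acos(-2*b) + sqrt(1 - 4*b^2)/2) - exp(4*b)


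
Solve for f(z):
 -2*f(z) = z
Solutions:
 f(z) = -z/2


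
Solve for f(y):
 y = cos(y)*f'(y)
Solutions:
 f(y) = C1 + Integral(y/cos(y), y)


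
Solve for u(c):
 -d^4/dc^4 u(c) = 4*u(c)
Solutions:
 u(c) = (C1*sin(c) + C2*cos(c))*exp(-c) + (C3*sin(c) + C4*cos(c))*exp(c)


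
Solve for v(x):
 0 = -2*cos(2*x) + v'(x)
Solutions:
 v(x) = C1 + sin(2*x)


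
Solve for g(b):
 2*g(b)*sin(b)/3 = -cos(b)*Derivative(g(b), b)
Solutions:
 g(b) = C1*cos(b)^(2/3)


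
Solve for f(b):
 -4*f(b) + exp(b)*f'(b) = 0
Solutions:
 f(b) = C1*exp(-4*exp(-b))


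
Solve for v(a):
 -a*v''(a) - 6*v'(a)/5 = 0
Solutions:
 v(a) = C1 + C2/a^(1/5)


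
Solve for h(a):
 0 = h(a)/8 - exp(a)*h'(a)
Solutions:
 h(a) = C1*exp(-exp(-a)/8)


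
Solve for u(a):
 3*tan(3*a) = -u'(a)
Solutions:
 u(a) = C1 + log(cos(3*a))


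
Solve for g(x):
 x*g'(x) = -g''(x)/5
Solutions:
 g(x) = C1 + C2*erf(sqrt(10)*x/2)


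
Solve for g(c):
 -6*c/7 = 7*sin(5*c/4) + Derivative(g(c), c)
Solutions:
 g(c) = C1 - 3*c^2/7 + 28*cos(5*c/4)/5


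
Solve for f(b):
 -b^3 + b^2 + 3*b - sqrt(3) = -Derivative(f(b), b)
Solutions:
 f(b) = C1 + b^4/4 - b^3/3 - 3*b^2/2 + sqrt(3)*b


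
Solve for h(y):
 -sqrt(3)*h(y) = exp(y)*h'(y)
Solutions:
 h(y) = C1*exp(sqrt(3)*exp(-y))


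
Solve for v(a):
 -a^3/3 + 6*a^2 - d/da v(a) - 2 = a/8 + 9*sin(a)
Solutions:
 v(a) = C1 - a^4/12 + 2*a^3 - a^2/16 - 2*a + 9*cos(a)


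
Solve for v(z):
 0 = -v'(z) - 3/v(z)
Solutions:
 v(z) = -sqrt(C1 - 6*z)
 v(z) = sqrt(C1 - 6*z)


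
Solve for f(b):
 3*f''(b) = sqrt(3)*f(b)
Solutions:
 f(b) = C1*exp(-3^(3/4)*b/3) + C2*exp(3^(3/4)*b/3)


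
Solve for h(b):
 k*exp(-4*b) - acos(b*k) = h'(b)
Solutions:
 h(b) = C1 - Piecewise((b*acos(b*k) + k*exp(-4*b)/4 - sqrt(-b^2*k^2 + 1)/k, Ne(k, 0)), (pi*b/2, True))


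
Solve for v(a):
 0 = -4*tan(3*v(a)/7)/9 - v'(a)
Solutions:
 v(a) = -7*asin(C1*exp(-4*a/21))/3 + 7*pi/3
 v(a) = 7*asin(C1*exp(-4*a/21))/3


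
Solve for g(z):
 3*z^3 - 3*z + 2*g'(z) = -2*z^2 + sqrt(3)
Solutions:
 g(z) = C1 - 3*z^4/8 - z^3/3 + 3*z^2/4 + sqrt(3)*z/2


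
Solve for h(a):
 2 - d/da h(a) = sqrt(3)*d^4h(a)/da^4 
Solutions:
 h(a) = C1 + C4*exp(-3^(5/6)*a/3) + 2*a + (C2*sin(3^(1/3)*a/2) + C3*cos(3^(1/3)*a/2))*exp(3^(5/6)*a/6)


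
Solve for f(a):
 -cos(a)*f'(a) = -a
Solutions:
 f(a) = C1 + Integral(a/cos(a), a)


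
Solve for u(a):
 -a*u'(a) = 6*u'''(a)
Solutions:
 u(a) = C1 + Integral(C2*airyai(-6^(2/3)*a/6) + C3*airybi(-6^(2/3)*a/6), a)


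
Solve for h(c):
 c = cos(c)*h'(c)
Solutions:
 h(c) = C1 + Integral(c/cos(c), c)


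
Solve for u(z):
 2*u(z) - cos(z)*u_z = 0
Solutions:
 u(z) = C1*(sin(z) + 1)/(sin(z) - 1)


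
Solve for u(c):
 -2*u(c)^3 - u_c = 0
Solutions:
 u(c) = -sqrt(2)*sqrt(-1/(C1 - 2*c))/2
 u(c) = sqrt(2)*sqrt(-1/(C1 - 2*c))/2


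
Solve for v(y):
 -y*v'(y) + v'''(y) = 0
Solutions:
 v(y) = C1 + Integral(C2*airyai(y) + C3*airybi(y), y)


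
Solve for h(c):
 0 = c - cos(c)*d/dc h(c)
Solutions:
 h(c) = C1 + Integral(c/cos(c), c)


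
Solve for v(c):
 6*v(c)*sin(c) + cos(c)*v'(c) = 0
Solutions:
 v(c) = C1*cos(c)^6


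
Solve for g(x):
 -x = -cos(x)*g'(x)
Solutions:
 g(x) = C1 + Integral(x/cos(x), x)


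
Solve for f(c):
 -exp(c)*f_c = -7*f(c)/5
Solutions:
 f(c) = C1*exp(-7*exp(-c)/5)


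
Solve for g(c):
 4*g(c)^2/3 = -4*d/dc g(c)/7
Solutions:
 g(c) = 3/(C1 + 7*c)


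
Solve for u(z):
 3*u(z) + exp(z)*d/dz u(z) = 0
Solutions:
 u(z) = C1*exp(3*exp(-z))


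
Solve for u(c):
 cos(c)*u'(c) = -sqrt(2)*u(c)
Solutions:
 u(c) = C1*(sin(c) - 1)^(sqrt(2)/2)/(sin(c) + 1)^(sqrt(2)/2)


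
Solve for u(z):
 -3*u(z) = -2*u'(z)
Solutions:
 u(z) = C1*exp(3*z/2)


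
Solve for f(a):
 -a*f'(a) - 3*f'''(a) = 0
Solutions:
 f(a) = C1 + Integral(C2*airyai(-3^(2/3)*a/3) + C3*airybi(-3^(2/3)*a/3), a)


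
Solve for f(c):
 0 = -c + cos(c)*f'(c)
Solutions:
 f(c) = C1 + Integral(c/cos(c), c)


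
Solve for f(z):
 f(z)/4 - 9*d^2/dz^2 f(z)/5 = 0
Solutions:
 f(z) = C1*exp(-sqrt(5)*z/6) + C2*exp(sqrt(5)*z/6)


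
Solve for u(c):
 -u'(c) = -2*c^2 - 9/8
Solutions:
 u(c) = C1 + 2*c^3/3 + 9*c/8


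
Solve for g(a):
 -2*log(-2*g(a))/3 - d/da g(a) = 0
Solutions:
 3*Integral(1/(log(-_y) + log(2)), (_y, g(a)))/2 = C1 - a


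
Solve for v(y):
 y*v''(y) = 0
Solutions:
 v(y) = C1 + C2*y


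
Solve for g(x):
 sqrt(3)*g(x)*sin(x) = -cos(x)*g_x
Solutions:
 g(x) = C1*cos(x)^(sqrt(3))


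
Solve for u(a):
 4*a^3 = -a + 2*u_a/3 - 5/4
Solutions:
 u(a) = C1 + 3*a^4/2 + 3*a^2/4 + 15*a/8


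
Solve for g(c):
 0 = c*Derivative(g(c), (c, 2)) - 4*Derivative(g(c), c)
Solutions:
 g(c) = C1 + C2*c^5


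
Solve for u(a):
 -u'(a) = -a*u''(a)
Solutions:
 u(a) = C1 + C2*a^2


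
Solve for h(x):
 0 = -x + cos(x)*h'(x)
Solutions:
 h(x) = C1 + Integral(x/cos(x), x)


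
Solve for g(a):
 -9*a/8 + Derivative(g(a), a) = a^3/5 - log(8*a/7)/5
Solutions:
 g(a) = C1 + a^4/20 + 9*a^2/16 - a*log(a)/5 - 3*a*log(2)/5 + a/5 + a*log(7)/5


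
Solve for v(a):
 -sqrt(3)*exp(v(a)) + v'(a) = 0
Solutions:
 v(a) = log(-1/(C1 + sqrt(3)*a))


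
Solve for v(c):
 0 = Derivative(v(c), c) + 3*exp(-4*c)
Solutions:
 v(c) = C1 + 3*exp(-4*c)/4


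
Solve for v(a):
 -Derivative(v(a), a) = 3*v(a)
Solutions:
 v(a) = C1*exp(-3*a)


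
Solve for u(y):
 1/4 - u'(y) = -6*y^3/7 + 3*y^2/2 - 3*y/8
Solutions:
 u(y) = C1 + 3*y^4/14 - y^3/2 + 3*y^2/16 + y/4
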